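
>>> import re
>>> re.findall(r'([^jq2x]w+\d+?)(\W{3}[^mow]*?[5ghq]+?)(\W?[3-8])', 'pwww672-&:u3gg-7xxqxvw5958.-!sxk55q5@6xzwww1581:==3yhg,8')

[('pwww672', '-&:u3gg', '-7'), ('vw5958', '.-!sxk5', '5'), ('zwww1581', ':==3yhg', ',8')]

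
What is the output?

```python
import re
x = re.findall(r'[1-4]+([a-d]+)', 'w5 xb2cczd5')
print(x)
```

The pattern matches one or more of a character in [1-4]; then one or more of a character in [a-d] (captured).
Matches: at [5:8] match '2cc', group 1 = 'cc'.
`findall` collects group 1 from the one match (1 total).

['cc']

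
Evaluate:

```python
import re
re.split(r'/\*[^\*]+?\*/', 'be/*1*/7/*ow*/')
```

['be', '7', '']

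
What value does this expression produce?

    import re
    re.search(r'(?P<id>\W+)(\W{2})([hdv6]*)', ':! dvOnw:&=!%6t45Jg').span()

(0, 5)

This matches one or more of a non-word character (captured as 'id'); then exactly 2 of a non-word character (captured); then zero or more of one of [hdv6] (captured).
`search` walks the string left to right and returns the first match it finds.
The match spans [0:5] → ':! dv'.
Captured: group 1 = ':', group 2 = '! ', group 3 = 'dv'.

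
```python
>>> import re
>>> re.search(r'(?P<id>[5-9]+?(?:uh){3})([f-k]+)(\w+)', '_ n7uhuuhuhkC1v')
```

None

The pattern matches one or more of a character in [5-9] (lazy), then the literal 'uh' repeated 3 times (captured as 'id'); then one or more of a character in [f-k] (captured); then one or more of a word character (captured).
Unlike `match`, `search` isn't anchored — it looks for the pattern anywhere in the string.
Here no position works, so the call returns None.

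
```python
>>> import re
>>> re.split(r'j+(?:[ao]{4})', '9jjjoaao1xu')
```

This matches one or more of a literal 'j'; then exactly 4 of one of [ao] (non-capturing group).
Matches to split on: at [1:8] → 'jjjoaao'.
Each match becomes a cut point; 2 segments remain.

['9', '1xu']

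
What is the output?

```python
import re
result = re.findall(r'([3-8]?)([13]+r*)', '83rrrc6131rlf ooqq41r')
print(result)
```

[('8', '3rrr'), ('6', '131r'), ('4', '1r')]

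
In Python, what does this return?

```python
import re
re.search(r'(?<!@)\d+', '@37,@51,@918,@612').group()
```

'7'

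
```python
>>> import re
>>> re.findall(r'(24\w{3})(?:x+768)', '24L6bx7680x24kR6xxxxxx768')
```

['24L6b', '24kR6']

One capturing group, so `findall` returns just the captured substring from each match — 2 in all.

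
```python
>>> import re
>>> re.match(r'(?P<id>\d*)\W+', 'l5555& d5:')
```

This matches zero or more of a digit (captured as 'id'); then one or more of a non-word character.
`re.match` only tries the pattern at the start of the string.
Here the string doesn't start with a match, so the call returns None.

None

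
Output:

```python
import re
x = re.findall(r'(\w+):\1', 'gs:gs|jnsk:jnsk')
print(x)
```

`\1` is not a pattern — it's the concrete string captured by group 1, re-applied verbatim.
Scanning left to right: at [0:5] match 'gs:gs', group 1 = 'gs'; at [6:15] match 'jnsk:jnsk', group 1 = 'jnsk'.
`findall` collects group 1 from each match (2 total).

['gs', 'jnsk']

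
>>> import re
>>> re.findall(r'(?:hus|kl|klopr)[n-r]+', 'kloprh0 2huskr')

Scanning left to right: at [0:5] → 'klopr'.
No capturing groups, so `findall` returns the 1 full match string.

['klopr']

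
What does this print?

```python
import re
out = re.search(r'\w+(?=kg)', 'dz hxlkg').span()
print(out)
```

(3, 6)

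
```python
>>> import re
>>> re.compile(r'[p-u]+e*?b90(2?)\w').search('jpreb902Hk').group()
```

The match spans [1:9] → 'preb902H'.

'preb902H'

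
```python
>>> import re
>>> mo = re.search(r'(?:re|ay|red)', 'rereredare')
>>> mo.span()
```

(0, 2)

`re.search` tries every starting position until one works.
The match spans [0:2] → 're'.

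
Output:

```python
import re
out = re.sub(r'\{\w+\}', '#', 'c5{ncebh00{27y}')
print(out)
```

Each match is replaced by '#'.

c5{ncebh00#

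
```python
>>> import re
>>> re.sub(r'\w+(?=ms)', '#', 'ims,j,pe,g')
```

The lookaround is zero-width — it requires the adjacent text to match without consuming it, so the asserted text isn't part of the match.
Each match is replaced by '#'.

'#ms,j,pe,g'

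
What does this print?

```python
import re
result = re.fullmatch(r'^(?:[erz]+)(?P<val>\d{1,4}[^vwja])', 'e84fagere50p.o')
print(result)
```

Pattern: anchored at the start of the string; then one or more of one of [erz] (non-capturing group); then 1 to 4 of a digit, then any character except [vwja] (captured as 'val').
`re.fullmatch` is like wrapping the pattern in `^…$` (in single-line mode).
Here there's no way to consume every character, so the call returns None.

None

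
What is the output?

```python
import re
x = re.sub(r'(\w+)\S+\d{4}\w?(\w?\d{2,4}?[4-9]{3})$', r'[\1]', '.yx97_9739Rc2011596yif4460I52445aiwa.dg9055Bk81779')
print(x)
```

Pattern: one or more of a word character (captured); then one or more of a non-whitespace character, then exactly 4 of a digit, then optionally a word character; then optionally a word character, then 2 to 4 of a digit (lazy), then exactly 3 of a character in [4-9] (captured); then anchored at the end.
Matches: at [1:50] → 'yx97_9739Rc2011596yif4460I52445aiwa.dg9055Bk81779'.
The replacement refers to a captured group, so each match is rewritten using its own captured text.

.[yx97_9739Rc2011596yif4460I52445aiwa]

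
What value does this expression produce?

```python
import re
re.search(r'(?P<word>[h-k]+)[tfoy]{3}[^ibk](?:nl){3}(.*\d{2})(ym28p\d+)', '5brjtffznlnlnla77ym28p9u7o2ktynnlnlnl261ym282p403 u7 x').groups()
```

('j', 'a77', 'ym28p9')

Pattern: one or more of a character in [h-k] (captured as 'word'); then exactly 3 of one of [tfoy], then any character except [ibk], then the literal 'nl' repeated 3 times; then zero or more of any character, then exactly 2 of a digit (captured); then the literal 'ym2', then the literal '8p', then one or more of a digit (captured).
Unlike `match`, `search` isn't anchored — it looks for the pattern anywhere in the string.
The match spans [3:23] → 'jtffznlnlnla77ym28p9'.
Captured: group 1 = 'j', group 2 = 'a77', group 3 = 'ym28p9'.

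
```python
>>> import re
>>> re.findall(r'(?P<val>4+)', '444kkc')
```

['444']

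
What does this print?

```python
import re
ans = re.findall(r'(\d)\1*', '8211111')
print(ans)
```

A backreference is literal: `\1` must see the identical characters the first group matched.
Scanning left to right: at [0:1] match '8', group 1 = '8'; at [1:2] match '2', group 1 = '2'; at [2:7] match '11111', group 1 = '1'.
One capturing group, so `findall` returns just the captured substring from each match — 3 in all.

['8', '2', '1']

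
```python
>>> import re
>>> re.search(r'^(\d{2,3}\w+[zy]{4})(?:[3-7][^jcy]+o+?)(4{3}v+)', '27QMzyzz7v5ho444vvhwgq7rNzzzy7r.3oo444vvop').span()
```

(0, 40)

The pattern matches anchored at the start of the string; then 2 to 3 of a digit, then one or more of a word character, then exactly 4 of one of [zy] (captured); then a character in [3-7], then one or more of any character except [jcy], then one or more of the literal 'o' (lazy) (non-capturing group); then exactly 3 of the literal '4', then one or more of a literal 'v' (captured).
`re.search` scans for the first position where the pattern succeeds.
The match spans [0:40] → '27QMzyzz7v5ho444vvhwgq7rNzzzy7r.3oo444vv'.
Captured: group 1 = '27QMzyzz7v5ho444vvhwgq7rNzzzy', group 2 = '444vv'.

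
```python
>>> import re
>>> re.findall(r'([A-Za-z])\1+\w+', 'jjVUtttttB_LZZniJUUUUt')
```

['j']

A backreference is literal: `\1` must see the identical characters the first group matched.
Matches: at [0:22] match 'jjVUtttttB_LZZniJUUUUt', group 1 = 'j'.
With a single group, `findall` returns only what that group captured — 1 item.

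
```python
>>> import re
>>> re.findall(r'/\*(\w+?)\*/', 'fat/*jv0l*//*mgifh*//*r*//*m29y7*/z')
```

['jv0l', 'mgifh', 'r', 'm29y7']

Matches: at [3:11] match '/*jv0l*/', group 1 = 'jv0l'; at [11:20] match '/*mgifh*/', group 1 = 'mgifh'; at [20:25] match '/*r*/', group 1 = 'r'; at [25:34] match '/*m29y7*/', group 1 = 'm29y7'.
With a single group, `findall` returns only what that group captured — 4 items.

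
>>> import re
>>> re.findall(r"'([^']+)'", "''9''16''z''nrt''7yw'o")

['9', '16', 'z', 'nrt', '7yw']

Walking the string: at [1:4] match "'9'", group 1 = '9'; at [4:8] match "'16'", group 1 = '16'; at [8:11] match "'z'", group 1 = 'z'; at [11:16] match "'nrt'", group 1 = 'nrt'; at [16:21] match "'7yw'", group 1 = '7yw'.
One capturing group, so `findall` returns just the captured substring from each match — 5 in all.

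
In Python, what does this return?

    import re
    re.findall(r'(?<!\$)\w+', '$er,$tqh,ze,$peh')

['r', 'qh', 'ze', 'eh']

Because the assertion is negative and zero-width, positions next to the forbidden text are skipped.
Scanning left to right: at [2:3] → 'r'; at [6:8] → 'qh'; at [9:11] → 'ze'; at [14:16] → 'eh'.
With no groups in the pattern, `findall` gives back each whole match — 4 here.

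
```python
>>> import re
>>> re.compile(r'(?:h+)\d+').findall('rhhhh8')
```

Pattern: one or more of a literal 'h' (non-capturing group); then one or more of a digit.
No capturing groups, so `findall` returns the 1 full match string.

['hhhh8']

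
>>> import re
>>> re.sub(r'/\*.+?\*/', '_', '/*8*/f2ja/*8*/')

Matches: at [0:5] → '/*8*/'; at [9:14] → '/*8*/'.
Each match is replaced by '_'.

'_f2ja_'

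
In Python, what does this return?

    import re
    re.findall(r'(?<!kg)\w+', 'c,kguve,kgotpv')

['c', 'kguve', 'kgotpv']

Because the assertion is negative and zero-width, positions next to the forbidden text are skipped.
Since nothing is captured, `findall` lists the 3 matched substrings directly.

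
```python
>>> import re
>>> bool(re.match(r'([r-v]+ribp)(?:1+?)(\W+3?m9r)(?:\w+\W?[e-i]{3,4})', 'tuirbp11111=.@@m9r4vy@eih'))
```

False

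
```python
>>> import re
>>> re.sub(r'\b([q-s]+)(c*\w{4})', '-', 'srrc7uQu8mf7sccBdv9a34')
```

'-8mf7sccBdv9a34'

`sub` substitutes '-' at each match site.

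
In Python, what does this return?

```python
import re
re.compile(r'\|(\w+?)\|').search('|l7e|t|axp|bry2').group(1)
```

'l7e'

`re.search` scans for the first position where the pattern succeeds.
The match spans [0:5] → '|l7e|'.
Captured: group 1 = 'l7e'.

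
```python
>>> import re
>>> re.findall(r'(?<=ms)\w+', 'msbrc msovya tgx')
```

The lookaround is zero-width — it requires the adjacent text to match without consuming it, so the asserted text isn't part of the match.
Matches: at [2:5] → 'brc'; at [8:12] → 'ovya'.
Since nothing is captured, `findall` lists the 2 matched substrings directly.

['brc', 'ovya']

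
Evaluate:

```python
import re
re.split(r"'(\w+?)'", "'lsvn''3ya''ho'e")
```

['', 'lsvn', '', '3ya', '', 'ho', 'e']

The group in the pattern means `split` returns the separators' captures alongside the pieces.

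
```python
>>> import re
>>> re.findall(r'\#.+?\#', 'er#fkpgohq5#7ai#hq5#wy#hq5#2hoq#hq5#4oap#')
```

With no groups in the pattern, `findall` gives back each whole match — 4 here.

['#fkpgohq5#', '#hq5#', '#hq5#', '#hq5#']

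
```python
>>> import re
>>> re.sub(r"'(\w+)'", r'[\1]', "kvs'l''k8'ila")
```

'kvs[l][k8]ila'

Each match is replaced using the text its own group 1 captured.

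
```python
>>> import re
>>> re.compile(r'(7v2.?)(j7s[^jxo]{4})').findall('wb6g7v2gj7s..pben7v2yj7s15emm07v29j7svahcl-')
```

[('7v2g', 'j7s..pb'), ('7v2y', 'j7s15em'), ('7v29', 'j7svahc')]

The pattern matches the literal '7v2', then optionally any character (captured); then the literal 'j7s', then exactly 4 of any character except [jxo] (captured).
Matches: at [4:15] match '7v2gj7s..pb', groups = ('7v2g', 'j7s..pb'); at [17:28] match '7v2yj7s15em', groups = ('7v2y', 'j7s15em'); at [30:41] match '7v29j7svahc', groups = ('7v29', 'j7svahc').
Multiple groups make `findall` return tuples — one 2-tuple for each match.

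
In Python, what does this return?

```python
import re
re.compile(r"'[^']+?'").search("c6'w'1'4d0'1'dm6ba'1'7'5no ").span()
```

`search` walks the string left to right and returns the first match it finds.
The match spans [2:5] → "'w'".

(2, 5)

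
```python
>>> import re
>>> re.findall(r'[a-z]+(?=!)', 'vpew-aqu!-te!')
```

The `(?=…)`/`(?<=…)` assertion just peeks at neighbouring text; it doesn't advance the match position.
Since nothing is captured, `findall` lists the 2 matched substrings directly.

['aqu', 'te']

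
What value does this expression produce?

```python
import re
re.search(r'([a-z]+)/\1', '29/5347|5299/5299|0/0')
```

The backreference `\1` re-matches whatever the first group consumed, character for character.
Here the pattern never matches, so the call returns None.

None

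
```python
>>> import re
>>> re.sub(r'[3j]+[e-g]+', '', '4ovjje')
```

'4ov'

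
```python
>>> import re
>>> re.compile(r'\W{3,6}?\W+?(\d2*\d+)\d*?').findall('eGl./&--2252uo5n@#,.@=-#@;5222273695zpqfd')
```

Pattern: 3 to 6 of a non-word character (lazy), then one or more of a non-word character (lazy); then a digit, then zero or more of the literal '2', then one or more of a digit (captured); then zero or more of a digit (lazy).
Scanning left to right: at [3:12] match './&--2252', group 1 = '2252'; at [16:36] match '@#,.@=-#@;5222273695', group 1 = '5222273695'.
`findall` collects group 1 from each match (2 total).

['2252', '5222273695']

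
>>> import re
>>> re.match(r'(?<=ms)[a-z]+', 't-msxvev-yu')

None

`match` is anchored at position 0; if the pattern doesn't fit there, it returns None.
Here the string doesn't start with a match, so the call returns None.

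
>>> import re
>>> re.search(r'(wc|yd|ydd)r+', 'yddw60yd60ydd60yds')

None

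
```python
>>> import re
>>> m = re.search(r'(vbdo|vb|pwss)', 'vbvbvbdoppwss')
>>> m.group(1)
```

'vb'

The match spans [0:2] → 'vb'.
Captured: group 1 = 'vb'.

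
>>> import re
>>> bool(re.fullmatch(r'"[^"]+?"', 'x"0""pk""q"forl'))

`re.fullmatch` requires the pattern to consume the entire string.
Here the string isn't matched end-to-end, so the call returns None, and `bool(None)` is False.

False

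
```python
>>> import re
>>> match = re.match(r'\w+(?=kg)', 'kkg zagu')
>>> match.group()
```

'k'

With `match`, the pattern is implicitly anchored at the beginning.
The match spans [0:1] → 'k'.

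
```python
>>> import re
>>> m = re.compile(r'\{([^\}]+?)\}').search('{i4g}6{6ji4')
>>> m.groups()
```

('i4g',)

`search` walks the string left to right and returns the first match it finds.
The match spans [0:5] → '{i4g}'.
Captured: group 1 = 'i4g'.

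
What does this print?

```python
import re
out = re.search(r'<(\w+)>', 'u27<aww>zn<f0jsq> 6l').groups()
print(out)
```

('aww',)

The match spans [3:8] → '<aww>'.
Captured: group 1 = 'aww'.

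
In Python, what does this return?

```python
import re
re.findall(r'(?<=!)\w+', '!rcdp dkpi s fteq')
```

['rcdp']

The positive lookaround only admits positions where the adjacent text matches; those characters stay outside the span.
Walking the string: at [1:5] → 'rcdp'.
Since nothing is captured, `findall` lists the 1 matched substring directly.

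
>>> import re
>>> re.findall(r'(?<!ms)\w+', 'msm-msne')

The negative lookaround is zero-width — it rules out positions where the adjacent text would match, without consuming anything.
Scanning left to right: at [0:3] → 'msm'; at [4:8] → 'msne'.
With no groups in the pattern, `findall` gives back each whole match — 2 here.

['msm', 'msne']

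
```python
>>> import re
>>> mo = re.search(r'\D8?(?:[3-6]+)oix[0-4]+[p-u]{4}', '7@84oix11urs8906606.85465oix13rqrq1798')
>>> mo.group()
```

Pattern: a non-digit, then optionally the literal '8'; then one or more of a character in [3-6] (non-capturing group); then the literal 'oix', then one or more of a character in [0-4], then exactly 4 of a character in [p-u].
`re.search` tries every starting position until one works.
The match spans [19:34] → '.85465oix13rqrq'.

'.85465oix13rqrq'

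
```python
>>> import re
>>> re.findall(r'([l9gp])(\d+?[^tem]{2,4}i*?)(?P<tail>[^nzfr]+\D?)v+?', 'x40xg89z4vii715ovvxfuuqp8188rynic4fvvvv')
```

[('g', '89z4v', 'ii715ov'), ('p', '8188ryn', 'ic4f')]

The pattern matches one of [l9gp] (captured); then one or more of a digit (lazy), then 2 to 4 of any character except [tem], then zero or more of the literal 'i' (lazy) (captured); then one or more of any character except [nzfr], then optionally a non-digit (captured as 'tail'); then one or more of a literal 'v' (lazy).
Scanning left to right: at [4:18] match 'g89z4vii715ovv', groups = ('g', '89z4v', 'ii715ov'); at [23:36] match 'p8188rynic4fv', groups = ('p', '8188ryn', 'ic4f').
`findall` packs the 3 group values into a tuple for every match.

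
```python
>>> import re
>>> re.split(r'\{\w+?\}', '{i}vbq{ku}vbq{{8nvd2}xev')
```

['', 'vbq', 'vbq{', 'xev']

Each match becomes a cut point; 4 segments remain.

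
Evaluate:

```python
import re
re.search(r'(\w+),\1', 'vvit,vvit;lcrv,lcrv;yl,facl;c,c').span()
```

(0, 9)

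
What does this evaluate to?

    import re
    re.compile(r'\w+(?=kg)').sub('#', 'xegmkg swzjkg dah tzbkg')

'#kg #kg dah #kg'

The positive lookaround only admits positions where the adjacent text matches; those characters stay outside the span.
Matches: at [0:4] → 'xegm'; at [7:11] → 'swzj'; at [18:21] → 'tzb'.
Each match is replaced by '#'.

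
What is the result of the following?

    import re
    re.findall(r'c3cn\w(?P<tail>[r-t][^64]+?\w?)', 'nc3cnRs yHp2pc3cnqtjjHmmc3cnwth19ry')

['s y', 'tjj', 'th1']

Pattern: the literal 'c3', then the literal 'cn', then a word character; then a character in [r-t], then one or more of any character except [64] (lazy), then optionally a word character (captured as 'tail').
A non-greedy quantifier consumes as few characters as it can — just enough that the remainder of the pattern still matches from where it stops; whatever follows it matches normally.
Scanning left to right: at [1:9] match 'c3cnRs y', group 1 = 's y'; at [13:21] match 'c3cnqtjj', group 1 = 'tjj'; at [24:32] match 'c3cnwth1', group 1 = 'th1'.
One capturing group, so `findall` returns just the captured substring from each match — 3 in all.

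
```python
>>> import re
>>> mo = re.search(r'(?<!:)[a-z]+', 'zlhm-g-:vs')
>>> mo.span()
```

`(?!…)`/`(?<!…)` only lets a position through if the neighbouring text does NOT match; no characters are consumed.
`re.search` tries every starting position until one works.
The match spans [0:4] → 'zlhm'.

(0, 4)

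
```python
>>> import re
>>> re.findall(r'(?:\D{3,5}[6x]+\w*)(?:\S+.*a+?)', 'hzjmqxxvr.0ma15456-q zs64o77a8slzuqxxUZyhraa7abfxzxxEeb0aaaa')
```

['hzjmqxxvr.0ma15456-q zs64o77a8slzuqxxUZyhraa7abfxzxxEeb0aaaa']

The pattern matches 3 to 5 of a non-digit, then one or more of one of [6x], then zero or more of a word character (non-capturing group); then one or more of a non-whitespace character, then zero or more of any character, then one or more of the literal 'a' (lazy) (non-capturing group).
Walking the string: at [0:60] → 'hzjmqxxvr.0ma15456-q zs64o77a8slzuqxxUZyhraa7abfxzxxEeb0aaaa'.
`findall` yields the raw match text (1 of them) because the pattern has no groups.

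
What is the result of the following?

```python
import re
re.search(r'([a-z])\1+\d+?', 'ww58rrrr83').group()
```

'ww5'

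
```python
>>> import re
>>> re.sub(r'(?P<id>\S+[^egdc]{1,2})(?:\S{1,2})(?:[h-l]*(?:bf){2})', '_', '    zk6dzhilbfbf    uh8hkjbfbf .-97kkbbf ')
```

'    _    _ .-97kkbbf '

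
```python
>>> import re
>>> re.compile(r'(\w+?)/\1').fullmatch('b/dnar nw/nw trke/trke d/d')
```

None

For `fullmatch`, every character of the input must be accounted for by the pattern.
Here there's no way to consume every character, so the call returns None.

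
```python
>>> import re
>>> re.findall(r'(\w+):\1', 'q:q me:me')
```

A backreference is literal: `\1` must see the identical characters the first group matched.
One capturing group, so `findall` returns just the captured substring from each match — 2 in all.

['q', 'me']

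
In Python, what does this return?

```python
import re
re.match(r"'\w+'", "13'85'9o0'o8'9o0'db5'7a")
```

`re.match` won't scan ahead — the pattern has to work from the very first character.
Here the string doesn't start with a match, so the call returns None.

None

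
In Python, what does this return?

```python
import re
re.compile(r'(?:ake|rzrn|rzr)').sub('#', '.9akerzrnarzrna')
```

'.9##a#a'

Alternation tries branches left to right and keeps the first one that lets the overall match succeed at that position.
Matches: at [2:5] → 'ake'; at [5:9] → 'rzrn'; at [10:14] → 'rzrn'.
Each match is replaced by '#'.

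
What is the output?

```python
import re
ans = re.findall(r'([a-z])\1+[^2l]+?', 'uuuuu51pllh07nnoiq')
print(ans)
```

['u', 'l', 'n']

`\1` is not a pattern — it's the concrete string captured by group 1, re-applied verbatim.
Walking the string: at [0:6] match 'uuuuu5', group 1 = 'u'; at [8:11] match 'llh', group 1 = 'l'; at [13:16] match 'nno', group 1 = 'n'.
Because there's exactly one group, `findall` drops the full match and keeps group 1 from each hit.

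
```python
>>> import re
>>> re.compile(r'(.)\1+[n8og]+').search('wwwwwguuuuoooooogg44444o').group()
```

'wwwwwg'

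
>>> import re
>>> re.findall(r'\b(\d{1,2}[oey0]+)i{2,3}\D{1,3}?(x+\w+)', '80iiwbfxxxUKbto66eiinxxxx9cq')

[('80', 'xxxUKbto66eiinxxxx9cq')]

This matches a word boundary (`\b`, zero-width); then 1 to 2 of a digit, then one or more of one of [oey0] (captured); then 2 to 3 of the literal 'i', then 1 to 3 of a non-digit (lazy); then one or more of the literal 'x', then one or more of a word character (captured).
2 groups means the one result is a tuple of 2 captured strings — 1 here.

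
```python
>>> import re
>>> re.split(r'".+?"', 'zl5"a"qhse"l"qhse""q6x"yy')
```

Matches to split on: at [3:6] → '"a"'; at [10:13] → '"l"'; at [17:23] → '""q6x"'.
The string is cut at each match, leaving 4 pieces.

['zl5', 'qhse', 'qhse', 'yy']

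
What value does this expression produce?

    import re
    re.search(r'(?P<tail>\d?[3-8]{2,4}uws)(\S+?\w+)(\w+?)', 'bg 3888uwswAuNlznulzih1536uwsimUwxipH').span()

(3, 37)

Pattern: optionally a digit, then 2 to 4 of a character in [3-8], then the literal 'uws' (captured as 'tail'); then one or more of a non-whitespace character (lazy), then one or more of a word character (captured); then one or more of a word character (lazy) (captured).
`re.search` tries every starting position until one works.
The match spans [3:37] → '3888uwswAuNlznulzih1536uwsimUwxipH'.
Captured: group 1 = '3888uws', group 2 = 'wAuNlznulzih1536uwsimUwxip', group 3 = 'H'.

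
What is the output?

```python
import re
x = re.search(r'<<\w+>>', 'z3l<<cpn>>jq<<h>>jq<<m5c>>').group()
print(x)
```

`search` walks the string left to right and returns the first match it finds.
The match spans [3:10] → '<<cpn>>'.

<<cpn>>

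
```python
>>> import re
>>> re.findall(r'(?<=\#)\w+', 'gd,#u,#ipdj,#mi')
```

['u', 'ipdj', 'mi']

The lookaround is zero-width — it requires the adjacent text to match without consuming it, so the asserted text isn't part of the match.
Scanning left to right: at [4:5] → 'u'; at [7:11] → 'ipdj'; at [13:15] → 'mi'.
No capturing groups, so `findall` returns the 3 full match strings.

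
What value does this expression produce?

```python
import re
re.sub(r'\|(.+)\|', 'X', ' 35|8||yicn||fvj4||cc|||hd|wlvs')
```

Matches: at [3:27] → '|8||yicn||fvj4||cc|||hd|'.
Every occurrence is swapped for 'X'.

' 35Xwlvs'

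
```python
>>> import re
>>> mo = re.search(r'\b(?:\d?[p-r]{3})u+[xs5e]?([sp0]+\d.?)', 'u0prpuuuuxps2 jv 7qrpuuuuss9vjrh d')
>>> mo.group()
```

'7qrpuuuuss9v'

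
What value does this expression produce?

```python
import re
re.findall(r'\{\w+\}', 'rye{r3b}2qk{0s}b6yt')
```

Walking the string: at [3:8] → '{r3b}'; at [11:15] → '{0s}'.
With no groups in the pattern, `findall` gives back each whole match — 2 here.

['{r3b}', '{0s}']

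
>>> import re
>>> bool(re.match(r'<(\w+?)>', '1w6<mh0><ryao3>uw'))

`match` is anchored at position 0; if the pattern doesn't fit there, it returns None.
Here position 0 doesn't satisfy it, so the call returns None, and `bool(None)` is False.

False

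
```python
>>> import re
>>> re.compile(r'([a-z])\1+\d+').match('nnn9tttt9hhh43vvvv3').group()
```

'nnn9'

`\1` has to match the exact text group 1 already captured.
`match` is anchored at position 0; if the pattern doesn't fit there, it returns None.
The match spans [0:4] → 'nnn9'.
Captured: group 1 = 'n'.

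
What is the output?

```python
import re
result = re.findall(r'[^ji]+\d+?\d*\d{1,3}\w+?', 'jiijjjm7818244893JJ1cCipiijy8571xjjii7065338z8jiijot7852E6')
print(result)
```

['m7818244893J', 'y8571x', '7065338z', 'ot7852E']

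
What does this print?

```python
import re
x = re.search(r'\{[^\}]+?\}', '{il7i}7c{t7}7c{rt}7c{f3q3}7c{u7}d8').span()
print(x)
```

(0, 6)

Unlike `match`, `search` isn't anchored — it looks for the pattern anywhere in the string.
The match spans [0:6] → '{il7i}'.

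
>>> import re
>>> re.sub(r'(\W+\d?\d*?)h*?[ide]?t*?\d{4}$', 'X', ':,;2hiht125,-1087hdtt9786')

':,;2hiht125X'

Every occurrence is swapped for 'X'.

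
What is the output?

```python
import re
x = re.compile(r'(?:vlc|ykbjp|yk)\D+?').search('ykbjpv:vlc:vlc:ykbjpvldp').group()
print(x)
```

Branches in `(...|...)` are attempted left-to-right; the first branch that allows the whole pattern to succeed is taken.
`re.search` scans for the first position where the pattern succeeds.
The match spans [0:6] → 'ykbjpv'.

ykbjpv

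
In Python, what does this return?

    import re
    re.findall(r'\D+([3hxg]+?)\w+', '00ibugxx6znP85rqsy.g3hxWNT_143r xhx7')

Pattern: one or more of a non-digit; then one or more of one of [3hxg] (lazy) (captured); then one or more of a word character.
With the lazy modifier that quantifier settles for the fewest repetitions that let the rest of the pattern succeed (the atoms after it are unaffected and can still be greedy).
Scanning left to right: at [2:18] match 'ibugxx6znP85rqsy', group 1 = 'x'; at [18:31] match '.g3hxWNT_143r', group 1 = '3'; at [31:36] match ' xhx7', group 1 = 'x'.
`findall` collects group 1 from each match (3 total).

['x', '3', 'x']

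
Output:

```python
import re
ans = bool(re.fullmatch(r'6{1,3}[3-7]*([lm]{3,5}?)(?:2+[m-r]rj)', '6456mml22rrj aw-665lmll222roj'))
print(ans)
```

False

The pattern matches 1 to 3 of a literal '6', then zero or more of a character in [3-7]; then 3 to 5 of one of [lm] (lazy) (captured); then one or more of the literal '2', then a character in [m-r], then the literal 'rj' (non-capturing group).
`re.fullmatch` requires the pattern to consume the entire string.
Here there's no way to consume every character, so the call returns None, and `bool(None)` is False.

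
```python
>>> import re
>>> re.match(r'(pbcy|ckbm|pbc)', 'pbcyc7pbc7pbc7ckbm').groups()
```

Alternation isn't longest-match — the leftmost alternative that fits at this position is chosen.
`match` is anchored at position 0; if the pattern doesn't fit there, it returns None.
The match spans [0:4] → 'pbcy'.
Captured: group 1 = 'pbcy'.

('pbcy',)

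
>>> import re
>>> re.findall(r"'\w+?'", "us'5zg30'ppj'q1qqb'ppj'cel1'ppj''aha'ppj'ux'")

`findall` yields the raw match text (5 of them) because the pattern has no groups.

["'5zg30'", "'q1qqb'", "'cel1'", "'aha'", "'ux'"]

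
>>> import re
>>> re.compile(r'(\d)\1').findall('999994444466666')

After group 1 captures some text, `\1` only succeeds where that same text appears again.
`findall` collects group 1 from each match (6 total).

['9', '9', '4', '4', '6', '6']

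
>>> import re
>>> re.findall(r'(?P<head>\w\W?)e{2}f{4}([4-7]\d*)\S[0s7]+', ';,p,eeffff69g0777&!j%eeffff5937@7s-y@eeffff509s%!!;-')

[('p,', '69'), ('j%', '5937'), ('y@', '50')]

Pattern: a word character, then optionally a non-word character (captured as 'head'); then exactly 2 of a literal 'e', then exactly 4 of a literal 'f'; then a character in [4-7], then zero or more of a digit (captured); then a non-whitespace character, then one or more of one of [0s7].
Matches: at [2:17] match 'p,eeffff69g0777', groups = ('p,', '69'); at [19:34] match 'j%eeffff5937@7s', groups = ('j%', '5937'); at [35:47] match 'y@eeffff509s', groups = ('y@', '50').
`findall` packs the 2 group values into a tuple for every match.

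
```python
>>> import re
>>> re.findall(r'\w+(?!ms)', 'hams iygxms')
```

['hams', 'iygxms']

The negative lookaround is zero-width — it rules out positions where the adjacent text would match, without consuming anything.
With no groups in the pattern, `findall` gives back each whole match — 2 here.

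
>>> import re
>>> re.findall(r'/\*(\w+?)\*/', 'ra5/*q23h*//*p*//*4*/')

['q23h', 'p', '4']

Matches: at [3:11] match '/*q23h*/', group 1 = 'q23h'; at [11:16] match '/*p*/', group 1 = 'p'; at [16:21] match '/*4*/', group 1 = '4'.
One capturing group, so `findall` returns just the captured substring from each match — 3 in all.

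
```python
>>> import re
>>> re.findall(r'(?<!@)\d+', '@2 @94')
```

The negative lookaround is zero-width — it rules out positions where the adjacent text would match, without consuming anything.
Walking the string: at [5:6] → '4'.
With no groups in the pattern, `findall` gives back each whole match — 1 here.

['4']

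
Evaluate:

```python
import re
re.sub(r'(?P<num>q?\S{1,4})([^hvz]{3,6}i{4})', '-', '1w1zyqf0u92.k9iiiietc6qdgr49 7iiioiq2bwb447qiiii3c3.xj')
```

The pattern matches optionally a literal 'q', then 1 to 4 of a non-whitespace character (captured as 'num'); then 3 to 6 of any character except [hvz], then exactly 4 of the literal 'i' (captured).
Matches: at [4:18] → 'yqf0u92.k9iiii'; at [34:48] → 'iq2bwb447qiiii'.
`sub` substitutes '-' at each match site.

'1w1z-etc6qdgr49 7iiio-3c3.xj'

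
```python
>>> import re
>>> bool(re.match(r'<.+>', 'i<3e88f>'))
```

`re.match` won't scan ahead — the pattern has to work from the very first character.
Here position 0 doesn't satisfy it, so the call returns None, and `bool(None)` is False.

False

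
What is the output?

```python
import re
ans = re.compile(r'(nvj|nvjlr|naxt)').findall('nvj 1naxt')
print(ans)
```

Scanning left to right: at [0:3] match 'nvj', group 1 = 'nvj'; at [5:9] match 'naxt', group 1 = 'naxt'.
Because there's exactly one group, `findall` drops the full match and keeps group 1 from each hit.

['nvj', 'naxt']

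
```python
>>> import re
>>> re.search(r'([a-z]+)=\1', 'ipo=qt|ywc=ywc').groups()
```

('ywc',)

`\1` has to match the exact text group 1 already captured.
`re.search` tries every starting position until one works.
The match spans [7:14] → 'ywc=ywc'.
Captured: group 1 = 'ywc'.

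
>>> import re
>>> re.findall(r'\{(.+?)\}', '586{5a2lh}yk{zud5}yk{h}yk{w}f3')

['5a2lh', 'zud5', 'h', 'w']

Because the quantifier is non-greedy, it stops expanding at the earliest point where the rest of the pattern can succeed.
Matches: at [3:10] match '{5a2lh}', group 1 = '5a2lh'; at [12:18] match '{zud5}', group 1 = 'zud5'; at [20:23] match '{h}', group 1 = 'h'; at [25:28] match '{w}', group 1 = 'w'.
Because there's exactly one group, `findall` drops the full match and keeps group 1 from each hit.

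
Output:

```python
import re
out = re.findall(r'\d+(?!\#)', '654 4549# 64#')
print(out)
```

The negative lookaround is zero-width — it rules out positions where the adjacent text would match, without consuming anything.
Walking the string: at [0:3] → '654'; at [4:7] → '454'; at [10:11] → '6'.
With no groups in the pattern, `findall` gives back each whole match — 3 here.

['654', '454', '6']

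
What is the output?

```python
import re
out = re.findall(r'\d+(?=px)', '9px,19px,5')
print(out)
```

Lookahead/lookbehind check context without consuming it, so the matched span excludes the asserted characters.
With no groups in the pattern, `findall` gives back each whole match — 2 here.

['9', '19']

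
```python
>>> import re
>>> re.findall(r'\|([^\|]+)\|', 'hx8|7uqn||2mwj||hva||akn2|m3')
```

['7uqn', '2mwj', 'hva', 'akn2']

`findall` collects group 1 from each match (4 total).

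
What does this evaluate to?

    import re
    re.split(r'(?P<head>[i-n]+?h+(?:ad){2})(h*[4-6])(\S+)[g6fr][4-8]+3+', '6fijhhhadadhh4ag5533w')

['6f', 'ijhhhadad', 'hh4', 'a', 'w']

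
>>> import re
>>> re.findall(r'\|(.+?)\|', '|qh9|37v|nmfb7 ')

['qh9']

Lazy quantifiers expand one character at a time until the remainder of the pattern can match.
Because there's exactly one group, `findall` drops the full match and keeps group 1 from the one hit.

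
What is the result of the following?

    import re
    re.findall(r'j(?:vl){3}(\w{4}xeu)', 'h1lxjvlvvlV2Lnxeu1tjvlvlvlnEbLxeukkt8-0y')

The pattern matches a literal 'j', then the literal 'vl' repeated 3 times; then exactly 4 of a word character, then the literal 'xeu' (captured).
Walking the string: at [19:33] match 'jvlvlvlnEbLxeu', group 1 = 'nEbLxeu'.
`findall` collects group 1 from the one match (1 total).

['nEbLxeu']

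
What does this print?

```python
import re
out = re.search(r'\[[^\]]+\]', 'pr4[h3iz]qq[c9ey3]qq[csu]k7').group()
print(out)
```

`re.search` tries every starting position until one works.
The match spans [3:9] → '[h3iz]'.

[h3iz]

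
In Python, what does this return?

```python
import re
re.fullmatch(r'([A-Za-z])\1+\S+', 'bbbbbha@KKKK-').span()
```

`\1` is not a pattern — it's the concrete string captured by group 1, re-applied verbatim.
`re.fullmatch` requires the pattern to consume the entire string.
The match spans [0:13] → 'bbbbbha@KKKK-'.
Captured: group 1 = 'b'.

(0, 13)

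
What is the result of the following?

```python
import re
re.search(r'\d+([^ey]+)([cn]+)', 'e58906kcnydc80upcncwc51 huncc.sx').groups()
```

('kc', 'n')

Pattern: one or more of a digit; then one or more of any character except [ey] (captured); then one or more of one of [cn] (captured).
`re.search` tries every starting position until one works.
The match spans [1:9] → '58906kcn'.
Captured: group 1 = 'kc', group 2 = 'n'.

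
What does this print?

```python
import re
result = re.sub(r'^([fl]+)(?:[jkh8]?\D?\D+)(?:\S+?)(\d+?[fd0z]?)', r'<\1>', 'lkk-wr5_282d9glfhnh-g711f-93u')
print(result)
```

Because the quantifier is non-greedy, it stops expanding at the earliest point where the rest of the pattern can succeed.
`\1` in the replacement pulls in group 1's text for each match.

<l>82d9glfhnh-g711f-93u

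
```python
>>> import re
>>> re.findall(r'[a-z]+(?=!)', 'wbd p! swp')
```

['p']

The `(?=…)`/`(?<=…)` assertion just peeks at neighbouring text; it doesn't advance the match position.
`findall` yields the raw match text (1 of them) because the pattern has no groups.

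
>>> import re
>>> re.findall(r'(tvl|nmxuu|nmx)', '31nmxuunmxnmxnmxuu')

['nmxuu', 'nmx', 'nmx', 'nmxuu']

Alternation tries branches left to right and keeps the first one that lets the overall match succeed at that position.
Walking the string: at [2:7] match 'nmxuu', group 1 = 'nmxuu'; at [7:10] match 'nmx', group 1 = 'nmx'; at [10:13] match 'nmx', group 1 = 'nmx'; at [13:18] match 'nmxuu', group 1 = 'nmxuu'.
With a single group, `findall` returns only what that group captured — 4 items.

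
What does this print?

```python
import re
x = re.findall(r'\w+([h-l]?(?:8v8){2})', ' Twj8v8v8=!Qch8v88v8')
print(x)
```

This matches one or more of a word character; then optionally a character in [h-l], then the literal '8v8' repeated 2 times (captured).
Matches: at [11:20] match 'Qch8v88v8', group 1 = '8v88v8'.
`findall` collects group 1 from the one match (1 total).

['8v88v8']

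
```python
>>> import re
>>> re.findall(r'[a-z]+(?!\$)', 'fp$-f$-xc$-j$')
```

['f', 'x']

`(?!…)`/`(?<!…)` only lets a position through if the neighbouring text does NOT match; no characters are consumed.
Since nothing is captured, `findall` lists the 2 matched substrings directly.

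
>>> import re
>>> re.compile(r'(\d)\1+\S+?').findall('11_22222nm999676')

['1', '2', '9']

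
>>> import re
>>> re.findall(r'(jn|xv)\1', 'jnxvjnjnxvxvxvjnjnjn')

['jn', 'xv', 'jn']

After group 1 captures some text, `\1` only succeeds where that same text appears again.
`findall` collects group 1 from each match (3 total).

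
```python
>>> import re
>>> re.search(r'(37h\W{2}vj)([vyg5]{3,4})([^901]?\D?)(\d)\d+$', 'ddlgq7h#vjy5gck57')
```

None

The pattern matches the literal '37h', then exactly 2 of a non-word character, then the literal 'vj' (captured); then 3 to 4 of one of [vyg5] (captured); then optionally any character except [901], then optionally a non-digit (captured); then a digit (captured); then one or more of a digit; then anchored at the end.
`re.search` tries every starting position until one works.
Here no position works, so the call returns None.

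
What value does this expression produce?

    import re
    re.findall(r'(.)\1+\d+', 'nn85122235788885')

After group 1 captures some text, `\1` only succeeds where that same text appears again.
`findall` collects group 1 from the one match (1 total).

['n']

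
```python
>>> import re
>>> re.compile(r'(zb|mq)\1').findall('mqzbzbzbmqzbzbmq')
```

['zb', 'zb']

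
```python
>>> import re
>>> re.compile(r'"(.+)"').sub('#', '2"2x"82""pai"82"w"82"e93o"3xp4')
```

'2#3xp4'

Matches: at [1:26] → '"2x"82""pai"82"w"82"e93o"'.
Every occurrence is swapped for '#'.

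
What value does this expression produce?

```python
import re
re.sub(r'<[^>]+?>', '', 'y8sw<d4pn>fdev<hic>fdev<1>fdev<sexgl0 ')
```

Every occurrence is swapped for ''.

'y8swfdevfdevfdev<sexgl0 '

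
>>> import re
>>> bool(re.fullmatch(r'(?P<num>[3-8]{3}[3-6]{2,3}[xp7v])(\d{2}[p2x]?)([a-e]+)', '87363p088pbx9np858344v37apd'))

For `fullmatch`, every character of the input must be accounted for by the pattern.
Here there's no way to consume every character, so the call returns None, and `bool(None)` is False.

False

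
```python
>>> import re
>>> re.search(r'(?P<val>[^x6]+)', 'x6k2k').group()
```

'k2k'

Pattern: one or more of any character except [x6] (captured as 'val').
`re.search` scans for the first position where the pattern succeeds.
The match spans [2:5] → 'k2k'.
Captured: group 1 = 'k2k'.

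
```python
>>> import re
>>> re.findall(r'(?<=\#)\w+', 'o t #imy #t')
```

['imy', 't']

The `(?=…)`/`(?<=…)` assertion just peeks at neighbouring text; it doesn't advance the match position.
Since nothing is captured, `findall` lists the 2 matched substrings directly.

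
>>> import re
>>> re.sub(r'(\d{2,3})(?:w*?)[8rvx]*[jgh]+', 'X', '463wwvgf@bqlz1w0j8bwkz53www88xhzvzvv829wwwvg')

'Xf@bqlz1w0j8bwkzXzvzvvX'

The pattern matches 2 to 3 of a digit (captured); then zero or more of a literal 'w' (lazy) (non-capturing group); then zero or more of one of [8rvx], then one or more of one of [jgh].
Matches: at [0:7] → '463wwvg'; at [22:31] → '53www88xh'; at [36:44] → '829wwwvg'.
`sub` substitutes 'X' at each match site.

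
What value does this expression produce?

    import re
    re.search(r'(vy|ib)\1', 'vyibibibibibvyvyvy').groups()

('ib',)

`\1` is not a pattern — it's the concrete string captured by group 1, re-applied verbatim.
Unlike `match`, `search` isn't anchored — it looks for the pattern anywhere in the string.
The match spans [2:6] → 'ibib'.
Captured: group 1 = 'ib'.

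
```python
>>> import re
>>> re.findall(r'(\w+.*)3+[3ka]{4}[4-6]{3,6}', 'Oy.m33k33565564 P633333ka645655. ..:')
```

['Oy.m33k33565564 P633']

The pattern matches one or more of a word character, then zero or more of any character (captured); then one or more of the literal '3', then exactly 4 of one of [3ka], then 3 to 6 of a character in [4-6].
Scanning left to right: at [0:31] match 'Oy.m33k33565564 P633333ka645655', group 1 = 'Oy.m33k33565564 P633'.
`findall` collects group 1 from the one match (1 total).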